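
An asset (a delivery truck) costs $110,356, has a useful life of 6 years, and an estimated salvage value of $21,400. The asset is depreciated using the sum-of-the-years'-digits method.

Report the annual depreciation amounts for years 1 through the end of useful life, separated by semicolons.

$25,416; $21,180; $16,944; $12,708; $8,472; $4,236

Depreciable base = $110,356 − $21,400 = $88,956.
Sum of the years' digits = 6+5+4+3+2+1 = 21.
Year 1: $88,956 × 6/21 = $25,416. Book value $84,940.
Year 2: $88,956 × 5/21 = $21,180. Book value $63,760.
Year 3: $88,956 × 4/21 = $16,944. Book value $46,816.
Year 4: $88,956 × 3/21 = $12,708. Book value $34,108.
Year 5: $88,956 × 2/21 = $8,472. Book value $25,636.
Year 6: $88,956 × 1/21 = $4,236. Book value $21,400.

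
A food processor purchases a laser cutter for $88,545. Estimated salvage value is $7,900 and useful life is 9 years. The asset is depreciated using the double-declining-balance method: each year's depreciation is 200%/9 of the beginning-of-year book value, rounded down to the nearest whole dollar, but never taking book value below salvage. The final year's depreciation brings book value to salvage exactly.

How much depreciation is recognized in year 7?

$4,356

Depreciable base = $88,545 − $7,900 = $80,645.
Year 1: ⌊$88,545 × 200%/9⌋ = $19,676. Book value $68,869.
Year 2: ⌊$68,869 × 200%/9⌋ = $15,304. Book value $53,565.
Year 3: ⌊$53,565 × 200%/9⌋ = $11,903. Book value $41,662.
Year 4: ⌊$41,662 × 200%/9⌋ = $9,258. Book value $32,404.
Year 5: ⌊$32,404 × 200%/9⌋ = $7,200. Book value $25,204.
Year 6: ⌊$25,204 × 200%/9⌋ = $5,600. Book value $19,604.
Year 7: ⌊$19,604 × 200%/9⌋ = $4,356. Book value $15,248.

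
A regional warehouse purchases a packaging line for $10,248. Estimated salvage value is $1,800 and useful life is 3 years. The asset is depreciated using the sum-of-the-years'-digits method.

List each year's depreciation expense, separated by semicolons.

Depreciable base = $10,248 − $1,800 = $8,448.
Sum of the years' digits = 3+2+1 = 6.
Year 1: $8,448 × 3/6 = $4,224. Book value $6,024.
Year 2: $8,448 × 2/6 = $2,816. Book value $3,208.
Year 3: $8,448 × 1/6 = $1,408. Book value $1,800.

$4,224; $2,816; $1,408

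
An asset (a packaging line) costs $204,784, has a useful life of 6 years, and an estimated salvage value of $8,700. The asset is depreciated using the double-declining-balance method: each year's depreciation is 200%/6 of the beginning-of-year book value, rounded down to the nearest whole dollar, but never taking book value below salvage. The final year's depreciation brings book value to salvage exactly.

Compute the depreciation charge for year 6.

$18,268

Depreciable base = $204,784 − $8,700 = $196,084.
Year 1: ⌊$204,784 × 200%/6⌋ = $68,261. Book value $136,523.
Year 2: ⌊$136,523 × 200%/6⌋ = $45,507. Book value $91,016.
Year 3: ⌊$91,016 × 200%/6⌋ = $30,338. Book value $60,678.
Year 4: ⌊$60,678 × 200%/6⌋ = $20,226. Book value $40,452.
Year 5: ⌊$40,452 × 200%/6⌋ = $13,484. Book value $26,968.
Year 6 (final): $26,968 − $8,700 = $18,268. Book value $8,700.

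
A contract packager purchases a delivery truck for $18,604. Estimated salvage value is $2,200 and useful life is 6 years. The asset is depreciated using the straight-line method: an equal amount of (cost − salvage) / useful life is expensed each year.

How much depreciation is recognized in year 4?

Depreciable base = $18,604 − $2,200 = $16,404.
Annual expense = $16,404 / 6 = $2,734.

$2,734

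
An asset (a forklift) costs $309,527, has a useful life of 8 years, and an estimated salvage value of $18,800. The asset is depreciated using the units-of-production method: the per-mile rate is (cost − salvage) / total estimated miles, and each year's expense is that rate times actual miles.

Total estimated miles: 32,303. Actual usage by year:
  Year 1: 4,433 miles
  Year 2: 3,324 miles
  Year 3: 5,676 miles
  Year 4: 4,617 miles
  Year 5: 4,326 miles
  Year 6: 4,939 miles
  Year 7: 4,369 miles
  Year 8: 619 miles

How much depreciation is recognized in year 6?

Depreciable base = $309,527 − $18,800 = $290,727.
Rate = $290,727 / 32,303 miles = $9 per mile.
Year 1: 4,433 × $9 = $39,897. Book value $269,630.
Year 2: 3,324 × $9 = $29,916. Book value $239,714.
Year 3: 5,676 × $9 = $51,084. Book value $188,630.
Year 4: 4,617 × $9 = $41,553. Book value $147,077.
Year 5: 4,326 × $9 = $38,934. Book value $108,143.
Year 6: 4,939 × $9 = $44,451. Book value $63,692.

$44,451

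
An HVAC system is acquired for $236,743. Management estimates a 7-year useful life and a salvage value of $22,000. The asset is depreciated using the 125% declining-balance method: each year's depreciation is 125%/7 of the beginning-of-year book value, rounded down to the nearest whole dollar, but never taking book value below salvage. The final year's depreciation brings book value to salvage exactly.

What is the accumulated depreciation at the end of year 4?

$128,957

Depreciable base = $236,743 − $22,000 = $214,743.
Year 1: ⌊$236,743 × 125%/7⌋ = $42,275. Book value $194,468.
Year 2: ⌊$194,468 × 125%/7⌋ = $34,726. Book value $159,742.
Year 3: ⌊$159,742 × 125%/7⌋ = $28,525. Book value $131,217.
Year 4: ⌊$131,217 × 125%/7⌋ = $23,431. Book value $107,786.
Accumulated through year 4 = $236,743 − $107,786 = $128,957.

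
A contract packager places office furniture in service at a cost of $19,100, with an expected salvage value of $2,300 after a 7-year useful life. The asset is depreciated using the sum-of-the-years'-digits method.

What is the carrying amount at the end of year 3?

$8,300

Depreciable base = $19,100 − $2,300 = $16,800.
Sum of the years' digits = 7+6+5+4+3+2+1 = 28.
Year 1: $16,800 × 7/28 = $4,200. Book value $14,900.
Year 2: $16,800 × 6/28 = $3,600. Book value $11,300.
Year 3: $16,800 × 5/28 = $3,000. Book value $8,300.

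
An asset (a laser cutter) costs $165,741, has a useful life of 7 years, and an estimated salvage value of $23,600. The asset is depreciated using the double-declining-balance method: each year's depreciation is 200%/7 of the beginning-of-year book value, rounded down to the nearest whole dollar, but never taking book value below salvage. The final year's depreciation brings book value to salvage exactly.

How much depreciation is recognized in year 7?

Depreciable base = $165,741 − $23,600 = $142,141.
Year 1: ⌊$165,741 × 200%/7⌋ = $47,354. Book value $118,387.
Year 2: ⌊$118,387 × 200%/7⌋ = $33,824. Book value $84,563.
Year 3: ⌊$84,563 × 200%/7⌋ = $24,160. Book value $60,403.
Year 4: ⌊$60,403 × 200%/7⌋ = $17,258. Book value $43,145.
Year 5: ⌊$43,145 × 200%/7⌋ = $12,327. Book value $30,818.
Year 6: ⌊$30,818 × 200%/7⌋ = $8,805, capped at $7,218. Book value $23,600.
Year 7 (final): $23,600 − $23,600 = $0. Book value $23,600.

$0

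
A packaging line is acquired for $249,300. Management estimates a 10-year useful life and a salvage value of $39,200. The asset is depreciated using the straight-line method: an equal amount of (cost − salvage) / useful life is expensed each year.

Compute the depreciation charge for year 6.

$21,010

Depreciable base = $249,300 − $39,200 = $210,100.
Annual expense = $210,100 / 10 = $21,010.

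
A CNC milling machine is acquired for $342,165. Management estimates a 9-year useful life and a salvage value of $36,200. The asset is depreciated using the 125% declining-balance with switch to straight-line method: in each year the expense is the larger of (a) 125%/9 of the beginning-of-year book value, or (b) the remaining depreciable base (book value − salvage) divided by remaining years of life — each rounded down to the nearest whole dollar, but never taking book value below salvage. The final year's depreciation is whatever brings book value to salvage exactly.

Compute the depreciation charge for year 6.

Depreciable base = $342,165 − $36,200 = $305,965.
Year 1: DB = ⌊$342,165 × 125%/9⌋ = $47,522; SL = ⌊$305,965/9⌋ = $33,996 → take DB $47,522. Book value $294,643.
Year 2: DB = ⌊$294,643 × 125%/9⌋ = $40,922; SL = ⌊$258,443/8⌋ = $32,305 → take DB $40,922. Book value $253,721.
Year 3: DB = ⌊$253,721 × 125%/9⌋ = $35,239; SL = ⌊$217,521/7⌋ = $31,074 → take DB $35,239. Book value $218,482.
Year 4: DB = ⌊$218,482 × 125%/9⌋ = $30,344; SL = ⌊$182,282/6⌋ = $30,380 → take SL $30,380. Book value $188,102.
Year 5: DB = ⌊$188,102 × 125%/9⌋ = $26,125; SL = ⌊$151,902/5⌋ = $30,380 → take SL $30,380. Book value $157,722.
Year 6: DB = ⌊$157,722 × 125%/9⌋ = $21,905; SL = ⌊$121,522/4⌋ = $30,380 → take SL $30,380. Book value $127,342.

$30,380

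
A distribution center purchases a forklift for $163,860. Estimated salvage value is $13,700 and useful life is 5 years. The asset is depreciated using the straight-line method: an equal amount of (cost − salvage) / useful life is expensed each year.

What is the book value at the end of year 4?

$43,732

Depreciable base = $163,860 − $13,700 = $150,160.
Annual expense = $150,160 / 5 = $30,032.
End of year 1: book value $133,828.
End of year 2: book value $103,796.
End of year 3: book value $73,764.
End of year 4: book value $43,732.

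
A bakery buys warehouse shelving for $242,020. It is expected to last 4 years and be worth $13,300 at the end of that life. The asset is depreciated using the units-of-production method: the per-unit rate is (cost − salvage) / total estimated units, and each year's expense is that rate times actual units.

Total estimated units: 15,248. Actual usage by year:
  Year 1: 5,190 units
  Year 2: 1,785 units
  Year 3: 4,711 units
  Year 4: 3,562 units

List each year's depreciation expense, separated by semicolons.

$77,850; $26,775; $70,665; $53,430

Depreciable base = $242,020 − $13,300 = $228,720.
Rate = $228,720 / 15,248 units = $15 per unit.
Year 1: 5,190 × $15 = $77,850. Book value $164,170.
Year 2: 1,785 × $15 = $26,775. Book value $137,395.
Year 3: 4,711 × $15 = $70,665. Book value $66,730.
Year 4: 3,562 × $15 = $53,430. Book value $13,300.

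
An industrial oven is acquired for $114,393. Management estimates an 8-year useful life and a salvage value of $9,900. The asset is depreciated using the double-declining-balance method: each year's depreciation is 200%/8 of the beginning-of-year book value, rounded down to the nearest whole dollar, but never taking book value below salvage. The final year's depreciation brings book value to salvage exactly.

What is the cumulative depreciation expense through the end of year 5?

Depreciable base = $114,393 − $9,900 = $104,493.
Year 1: ⌊$114,393 × 200%/8⌋ = $28,598. Book value $85,795.
Year 2: ⌊$85,795 × 200%/8⌋ = $21,448. Book value $64,347.
Year 3: ⌊$64,347 × 200%/8⌋ = $16,086. Book value $48,261.
Year 4: ⌊$48,261 × 200%/8⌋ = $12,065. Book value $36,196.
Year 5: ⌊$36,196 × 200%/8⌋ = $9,049. Book value $27,147.
Accumulated through year 5 = $114,393 − $27,147 = $87,246.

$87,246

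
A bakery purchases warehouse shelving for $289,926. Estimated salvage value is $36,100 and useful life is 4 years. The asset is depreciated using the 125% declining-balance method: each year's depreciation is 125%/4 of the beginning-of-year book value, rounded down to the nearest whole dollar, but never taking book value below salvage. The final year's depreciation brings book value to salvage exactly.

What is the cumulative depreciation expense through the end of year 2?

Depreciable base = $289,926 − $36,100 = $253,826.
Year 1: ⌊$289,926 × 125%/4⌋ = $90,601. Book value $199,325.
Year 2: ⌊$199,325 × 125%/4⌋ = $62,289. Book value $137,036.
Accumulated through year 2 = $289,926 − $137,036 = $152,890.

$152,890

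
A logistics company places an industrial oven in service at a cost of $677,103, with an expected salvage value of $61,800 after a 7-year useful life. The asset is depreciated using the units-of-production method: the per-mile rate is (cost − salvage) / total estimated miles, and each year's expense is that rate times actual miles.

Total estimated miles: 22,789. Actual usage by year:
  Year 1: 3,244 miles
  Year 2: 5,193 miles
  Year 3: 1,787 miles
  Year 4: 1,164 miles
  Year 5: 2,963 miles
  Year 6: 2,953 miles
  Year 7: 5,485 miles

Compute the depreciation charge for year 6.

Depreciable base = $677,103 − $61,800 = $615,303.
Rate = $615,303 / 22,789 miles = $27 per mile.
Year 1: 3,244 × $27 = $87,588. Book value $589,515.
Year 2: 5,193 × $27 = $140,211. Book value $449,304.
Year 3: 1,787 × $27 = $48,249. Book value $401,055.
Year 4: 1,164 × $27 = $31,428. Book value $369,627.
Year 5: 2,963 × $27 = $80,001. Book value $289,626.
Year 6: 2,953 × $27 = $79,731. Book value $209,895.

$79,731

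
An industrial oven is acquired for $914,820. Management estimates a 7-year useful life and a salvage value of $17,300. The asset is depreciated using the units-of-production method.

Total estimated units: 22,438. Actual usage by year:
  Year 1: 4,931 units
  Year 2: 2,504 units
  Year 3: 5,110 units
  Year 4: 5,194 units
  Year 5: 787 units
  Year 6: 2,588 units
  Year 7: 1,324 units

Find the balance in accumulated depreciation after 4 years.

$709,560

Depreciable base = $914,820 − $17,300 = $897,520.
Rate = $897,520 / 22,438 units = $40 per unit.
Year 1: 4,931 × $40 = $197,240. Book value $717,580.
Year 2: 2,504 × $40 = $100,160. Book value $617,420.
Year 3: 5,110 × $40 = $204,400. Book value $413,020.
Year 4: 5,194 × $40 = $207,760. Book value $205,260.
Accumulated through year 4 = $914,820 − $205,260 = $709,560.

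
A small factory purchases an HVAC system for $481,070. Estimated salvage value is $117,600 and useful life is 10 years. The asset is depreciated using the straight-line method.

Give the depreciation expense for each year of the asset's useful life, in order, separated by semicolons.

$36,347; $36,347; $36,347; $36,347; $36,347; $36,347; $36,347; $36,347; $36,347; $36,347

Depreciable base = $481,070 − $117,600 = $363,470.
Annual expense = $363,470 / 10 = $36,347.
End of year 1: book value $444,723.
End of year 2: book value $408,376.
End of year 3: book value $372,029.
End of year 4: book value $335,682.
End of year 5: book value $299,335.
End of year 6: book value $262,988.
End of year 7: book value $226,641.
End of year 8: book value $190,294.
End of year 9: book value $153,947.
End of year 10: book value $117,600.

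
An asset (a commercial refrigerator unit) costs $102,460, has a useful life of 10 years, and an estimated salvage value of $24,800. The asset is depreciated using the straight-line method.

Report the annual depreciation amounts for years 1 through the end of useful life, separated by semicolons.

Depreciable base = $102,460 − $24,800 = $77,660.
Annual expense = $77,660 / 10 = $7,766.
End of year 1: book value $94,694.
End of year 2: book value $86,928.
End of year 3: book value $79,162.
End of year 4: book value $71,396.
End of year 5: book value $63,630.
End of year 6: book value $55,864.
End of year 7: book value $48,098.
End of year 8: book value $40,332.
End of year 9: book value $32,566.
End of year 10: book value $24,800.

$7,766; $7,766; $7,766; $7,766; $7,766; $7,766; $7,766; $7,766; $7,766; $7,766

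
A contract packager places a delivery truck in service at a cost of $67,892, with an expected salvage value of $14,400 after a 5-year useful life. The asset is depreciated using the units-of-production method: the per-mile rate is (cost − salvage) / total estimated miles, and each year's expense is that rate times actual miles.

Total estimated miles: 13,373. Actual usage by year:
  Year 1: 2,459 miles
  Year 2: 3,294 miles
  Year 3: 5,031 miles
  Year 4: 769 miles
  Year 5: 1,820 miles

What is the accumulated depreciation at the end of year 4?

Depreciable base = $67,892 − $14,400 = $53,492.
Rate = $53,492 / 13,373 miles = $4 per mile.
Year 1: 2,459 × $4 = $9,836. Book value $58,056.
Year 2: 3,294 × $4 = $13,176. Book value $44,880.
Year 3: 5,031 × $4 = $20,124. Book value $24,756.
Year 4: 769 × $4 = $3,076. Book value $21,680.
Accumulated through year 4 = $67,892 − $21,680 = $46,212.

$46,212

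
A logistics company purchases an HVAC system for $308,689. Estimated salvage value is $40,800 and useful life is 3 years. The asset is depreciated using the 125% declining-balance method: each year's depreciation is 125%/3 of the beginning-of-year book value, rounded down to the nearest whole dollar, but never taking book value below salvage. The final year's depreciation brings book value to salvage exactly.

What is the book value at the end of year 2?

Depreciable base = $308,689 − $40,800 = $267,889.
Year 1: ⌊$308,689 × 125%/3⌋ = $128,620. Book value $180,069.
Year 2: ⌊$180,069 × 125%/3⌋ = $75,028. Book value $105,041.

$105,041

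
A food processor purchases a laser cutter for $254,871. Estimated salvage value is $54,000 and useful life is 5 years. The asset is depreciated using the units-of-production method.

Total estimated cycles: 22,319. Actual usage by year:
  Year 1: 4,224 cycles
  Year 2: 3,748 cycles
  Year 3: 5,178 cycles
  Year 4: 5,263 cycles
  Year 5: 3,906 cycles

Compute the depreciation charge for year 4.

Depreciable base = $254,871 − $54,000 = $200,871.
Rate = $200,871 / 22,319 cycles = $9 per cycle.
Year 1: 4,224 × $9 = $38,016. Book value $216,855.
Year 2: 3,748 × $9 = $33,732. Book value $183,123.
Year 3: 5,178 × $9 = $46,602. Book value $136,521.
Year 4: 5,263 × $9 = $47,367. Book value $89,154.

$47,367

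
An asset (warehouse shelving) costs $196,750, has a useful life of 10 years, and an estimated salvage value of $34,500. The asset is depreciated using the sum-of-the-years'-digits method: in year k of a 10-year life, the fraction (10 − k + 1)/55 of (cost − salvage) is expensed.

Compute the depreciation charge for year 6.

$14,750

Depreciable base = $196,750 − $34,500 = $162,250.
Sum of the years' digits = 10+9+8+7+6+5+4+3+2+1 = 55.
Year 1: $162,250 × 10/55 = $29,500. Book value $167,250.
Year 2: $162,250 × 9/55 = $26,550. Book value $140,700.
Year 3: $162,250 × 8/55 = $23,600. Book value $117,100.
Year 4: $162,250 × 7/55 = $20,650. Book value $96,450.
Year 5: $162,250 × 6/55 = $17,700. Book value $78,750.
Year 6: $162,250 × 5/55 = $14,750. Book value $64,000.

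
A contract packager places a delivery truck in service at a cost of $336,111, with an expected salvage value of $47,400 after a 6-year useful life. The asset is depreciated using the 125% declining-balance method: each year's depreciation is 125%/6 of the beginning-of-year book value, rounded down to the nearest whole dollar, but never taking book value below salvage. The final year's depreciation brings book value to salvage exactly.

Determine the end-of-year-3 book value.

Depreciable base = $336,111 − $47,400 = $288,711.
Year 1: ⌊$336,111 × 125%/6⌋ = $70,023. Book value $266,088.
Year 2: ⌊$266,088 × 125%/6⌋ = $55,435. Book value $210,653.
Year 3: ⌊$210,653 × 125%/6⌋ = $43,886. Book value $166,767.

$166,767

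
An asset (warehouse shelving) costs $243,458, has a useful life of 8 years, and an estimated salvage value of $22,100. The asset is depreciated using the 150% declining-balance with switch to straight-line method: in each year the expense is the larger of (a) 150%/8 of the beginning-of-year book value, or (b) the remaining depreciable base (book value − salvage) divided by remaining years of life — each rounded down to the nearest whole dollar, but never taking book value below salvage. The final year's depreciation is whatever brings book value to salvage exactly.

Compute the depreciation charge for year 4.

Depreciable base = $243,458 − $22,100 = $221,358.
Year 1: DB = ⌊$243,458 × 150%/8⌋ = $45,648; SL = ⌊$221,358/8⌋ = $27,669 → take DB $45,648. Book value $197,810.
Year 2: DB = ⌊$197,810 × 150%/8⌋ = $37,089; SL = ⌊$175,710/7⌋ = $25,101 → take DB $37,089. Book value $160,721.
Year 3: DB = ⌊$160,721 × 150%/8⌋ = $30,135; SL = ⌊$138,621/6⌋ = $23,103 → take DB $30,135. Book value $130,586.
Year 4: DB = ⌊$130,586 × 150%/8⌋ = $24,484; SL = ⌊$108,486/5⌋ = $21,697 → take DB $24,484. Book value $106,102.

$24,484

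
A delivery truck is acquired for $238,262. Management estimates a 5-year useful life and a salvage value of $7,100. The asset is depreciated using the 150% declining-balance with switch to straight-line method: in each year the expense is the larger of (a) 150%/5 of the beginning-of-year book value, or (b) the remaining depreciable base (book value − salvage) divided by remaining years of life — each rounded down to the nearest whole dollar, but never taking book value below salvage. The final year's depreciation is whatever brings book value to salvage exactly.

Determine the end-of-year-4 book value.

Depreciable base = $238,262 − $7,100 = $231,162.
Year 1: DB = ⌊$238,262 × 150%/5⌋ = $71,478; SL = ⌊$231,162/5⌋ = $46,232 → take DB $71,478. Book value $166,784.
Year 2: DB = ⌊$166,784 × 150%/5⌋ = $50,035; SL = ⌊$159,684/4⌋ = $39,921 → take DB $50,035. Book value $116,749.
Year 3: DB = ⌊$116,749 × 150%/5⌋ = $35,024; SL = ⌊$109,649/3⌋ = $36,549 → take SL $36,549. Book value $80,200.
Year 4: DB = ⌊$80,200 × 150%/5⌋ = $24,060; SL = ⌊$73,100/2⌋ = $36,550 → take SL $36,550. Book value $43,650.

$43,650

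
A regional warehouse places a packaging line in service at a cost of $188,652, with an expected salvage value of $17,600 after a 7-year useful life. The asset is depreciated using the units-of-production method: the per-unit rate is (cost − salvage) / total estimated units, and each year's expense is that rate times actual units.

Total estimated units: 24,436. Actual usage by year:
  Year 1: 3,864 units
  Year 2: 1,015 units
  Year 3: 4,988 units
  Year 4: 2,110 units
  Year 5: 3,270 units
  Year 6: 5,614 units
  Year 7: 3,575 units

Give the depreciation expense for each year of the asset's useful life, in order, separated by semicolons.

Depreciable base = $188,652 − $17,600 = $171,052.
Rate = $171,052 / 24,436 units = $7 per unit.
Year 1: 3,864 × $7 = $27,048. Book value $161,604.
Year 2: 1,015 × $7 = $7,105. Book value $154,499.
Year 3: 4,988 × $7 = $34,916. Book value $119,583.
Year 4: 2,110 × $7 = $14,770. Book value $104,813.
Year 5: 3,270 × $7 = $22,890. Book value $81,923.
Year 6: 5,614 × $7 = $39,298. Book value $42,625.
Year 7: 3,575 × $7 = $25,025. Book value $17,600.

$27,048; $7,105; $34,916; $14,770; $22,890; $39,298; $25,025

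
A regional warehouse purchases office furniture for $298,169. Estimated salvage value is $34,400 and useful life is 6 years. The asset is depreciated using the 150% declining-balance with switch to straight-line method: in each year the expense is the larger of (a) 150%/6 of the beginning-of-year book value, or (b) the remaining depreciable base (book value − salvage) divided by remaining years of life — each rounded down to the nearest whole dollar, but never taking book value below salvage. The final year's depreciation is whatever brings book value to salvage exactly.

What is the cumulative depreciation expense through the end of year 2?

$130,448

Depreciable base = $298,169 − $34,400 = $263,769.
Year 1: DB = ⌊$298,169 × 150%/6⌋ = $74,542; SL = ⌊$263,769/6⌋ = $43,961 → take DB $74,542. Book value $223,627.
Year 2: DB = ⌊$223,627 × 150%/6⌋ = $55,906; SL = ⌊$189,227/5⌋ = $37,845 → take DB $55,906. Book value $167,721.
Accumulated through year 2 = $298,169 − $167,721 = $130,448.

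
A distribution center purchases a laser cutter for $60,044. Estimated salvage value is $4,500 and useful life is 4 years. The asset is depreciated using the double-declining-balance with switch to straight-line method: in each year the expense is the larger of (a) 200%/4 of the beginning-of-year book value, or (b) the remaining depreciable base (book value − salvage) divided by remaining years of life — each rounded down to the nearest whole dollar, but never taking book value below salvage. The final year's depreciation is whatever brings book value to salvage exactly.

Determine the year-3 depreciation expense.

Depreciable base = $60,044 − $4,500 = $55,544.
Year 1: DB = ⌊$60,044 × 200%/4⌋ = $30,022; SL = ⌊$55,544/4⌋ = $13,886 → take DB $30,022. Book value $30,022.
Year 2: DB = ⌊$30,022 × 200%/4⌋ = $15,011; SL = ⌊$25,522/3⌋ = $8,507 → take DB $15,011. Book value $15,011.
Year 3: DB = ⌊$15,011 × 200%/4⌋ = $7,505; SL = ⌊$10,511/2⌋ = $5,255 → take DB $7,505. Book value $7,506.

$7,505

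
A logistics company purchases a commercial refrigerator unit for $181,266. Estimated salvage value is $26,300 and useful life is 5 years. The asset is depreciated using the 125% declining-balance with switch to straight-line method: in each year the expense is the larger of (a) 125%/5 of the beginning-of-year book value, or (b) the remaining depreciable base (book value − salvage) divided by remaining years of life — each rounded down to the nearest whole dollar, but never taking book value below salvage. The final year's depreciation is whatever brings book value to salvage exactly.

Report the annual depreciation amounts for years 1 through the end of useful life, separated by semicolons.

Depreciable base = $181,266 − $26,300 = $154,966.
Year 1: DB = ⌊$181,266 × 125%/5⌋ = $45,316; SL = ⌊$154,966/5⌋ = $30,993 → take DB $45,316. Book value $135,950.
Year 2: DB = ⌊$135,950 × 125%/5⌋ = $33,987; SL = ⌊$109,650/4⌋ = $27,412 → take DB $33,987. Book value $101,963.
Year 3: DB = ⌊$101,963 × 125%/5⌋ = $25,490; SL = ⌊$75,663/3⌋ = $25,221 → take DB $25,490. Book value $76,473.
Year 4: DB = ⌊$76,473 × 125%/5⌋ = $19,118; SL = ⌊$50,173/2⌋ = $25,086 → take SL $25,086. Book value $51,387.
Year 5 (final): $51,387 − $26,300 = $25,087. Book value $26,300.

$45,316; $33,987; $25,490; $25,086; $25,087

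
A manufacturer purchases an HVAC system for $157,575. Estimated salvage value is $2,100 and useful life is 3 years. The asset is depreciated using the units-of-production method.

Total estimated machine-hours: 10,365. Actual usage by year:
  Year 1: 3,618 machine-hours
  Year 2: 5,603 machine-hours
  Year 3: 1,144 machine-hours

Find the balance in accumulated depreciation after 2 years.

Depreciable base = $157,575 − $2,100 = $155,475.
Rate = $155,475 / 10,365 machine-hours = $15 per machine-hour.
Year 1: 3,618 × $15 = $54,270. Book value $103,305.
Year 2: 5,603 × $15 = $84,045. Book value $19,260.
Accumulated through year 2 = $157,575 − $19,260 = $138,315.

$138,315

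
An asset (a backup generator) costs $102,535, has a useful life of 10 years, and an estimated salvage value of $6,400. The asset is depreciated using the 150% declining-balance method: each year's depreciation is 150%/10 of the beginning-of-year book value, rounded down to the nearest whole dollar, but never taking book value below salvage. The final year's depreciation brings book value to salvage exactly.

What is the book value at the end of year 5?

$45,497

Depreciable base = $102,535 − $6,400 = $96,135.
Year 1: ⌊$102,535 × 150%/10⌋ = $15,380. Book value $87,155.
Year 2: ⌊$87,155 × 150%/10⌋ = $13,073. Book value $74,082.
Year 3: ⌊$74,082 × 150%/10⌋ = $11,112. Book value $62,970.
Year 4: ⌊$62,970 × 150%/10⌋ = $9,445. Book value $53,525.
Year 5: ⌊$53,525 × 150%/10⌋ = $8,028. Book value $45,497.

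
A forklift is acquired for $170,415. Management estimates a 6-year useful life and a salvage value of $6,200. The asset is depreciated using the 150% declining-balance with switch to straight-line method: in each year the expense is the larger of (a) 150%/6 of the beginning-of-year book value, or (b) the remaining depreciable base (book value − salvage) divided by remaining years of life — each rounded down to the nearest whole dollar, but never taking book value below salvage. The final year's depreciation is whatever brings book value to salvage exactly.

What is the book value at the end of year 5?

Depreciable base = $170,415 − $6,200 = $164,215.
Year 1: DB = ⌊$170,415 × 150%/6⌋ = $42,603; SL = ⌊$164,215/6⌋ = $27,369 → take DB $42,603. Book value $127,812.
Year 2: DB = ⌊$127,812 × 150%/6⌋ = $31,953; SL = ⌊$121,612/5⌋ = $24,322 → take DB $31,953. Book value $95,859.
Year 3: DB = ⌊$95,859 × 150%/6⌋ = $23,964; SL = ⌊$89,659/4⌋ = $22,414 → take DB $23,964. Book value $71,895.
Year 4: DB = ⌊$71,895 × 150%/6⌋ = $17,973; SL = ⌊$65,695/3⌋ = $21,898 → take SL $21,898. Book value $49,997.
Year 5: DB = ⌊$49,997 × 150%/6⌋ = $12,499; SL = ⌊$43,797/2⌋ = $21,898 → take SL $21,898. Book value $28,099.

$28,099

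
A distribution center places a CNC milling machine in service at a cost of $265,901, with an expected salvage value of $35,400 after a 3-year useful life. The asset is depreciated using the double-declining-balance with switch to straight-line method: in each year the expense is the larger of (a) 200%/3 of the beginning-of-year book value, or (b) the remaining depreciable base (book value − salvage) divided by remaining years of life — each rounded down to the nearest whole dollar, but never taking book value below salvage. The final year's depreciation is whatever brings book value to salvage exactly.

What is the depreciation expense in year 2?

Depreciable base = $265,901 − $35,400 = $230,501.
Year 1: DB = ⌊$265,901 × 200%/3⌋ = $177,267; SL = ⌊$230,501/3⌋ = $76,833 → take DB $177,267. Book value $88,634.
Year 2: DB = ⌊$88,634 × 200%/3⌋ = $59,089; SL = ⌊$53,234/2⌋ = $26,617 → take DB $59,089, capped at $53,234. Book value $35,400.

$53,234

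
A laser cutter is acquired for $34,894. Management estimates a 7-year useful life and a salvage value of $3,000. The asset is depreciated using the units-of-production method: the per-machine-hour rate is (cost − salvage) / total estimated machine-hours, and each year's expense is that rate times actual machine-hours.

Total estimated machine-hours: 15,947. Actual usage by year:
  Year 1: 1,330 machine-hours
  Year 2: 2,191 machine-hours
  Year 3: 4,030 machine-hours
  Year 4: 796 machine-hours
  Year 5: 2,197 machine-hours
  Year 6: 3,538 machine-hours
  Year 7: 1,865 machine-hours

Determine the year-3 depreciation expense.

Depreciable base = $34,894 − $3,000 = $31,894.
Rate = $31,894 / 15,947 machine-hours = $2 per machine-hour.
Year 1: 1,330 × $2 = $2,660. Book value $32,234.
Year 2: 2,191 × $2 = $4,382. Book value $27,852.
Year 3: 4,030 × $2 = $8,060. Book value $19,792.

$8,060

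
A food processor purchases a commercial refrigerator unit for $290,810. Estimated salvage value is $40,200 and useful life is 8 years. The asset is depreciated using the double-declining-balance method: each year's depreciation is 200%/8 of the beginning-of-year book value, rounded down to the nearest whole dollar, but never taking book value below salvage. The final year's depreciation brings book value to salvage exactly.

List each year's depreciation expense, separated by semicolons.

$72,702; $54,527; $40,895; $30,671; $23,003; $17,253; $11,559; $0

Depreciable base = $290,810 − $40,200 = $250,610.
Year 1: ⌊$290,810 × 200%/8⌋ = $72,702. Book value $218,108.
Year 2: ⌊$218,108 × 200%/8⌋ = $54,527. Book value $163,581.
Year 3: ⌊$163,581 × 200%/8⌋ = $40,895. Book value $122,686.
Year 4: ⌊$122,686 × 200%/8⌋ = $30,671. Book value $92,015.
Year 5: ⌊$92,015 × 200%/8⌋ = $23,003. Book value $69,012.
Year 6: ⌊$69,012 × 200%/8⌋ = $17,253. Book value $51,759.
Year 7: ⌊$51,759 × 200%/8⌋ = $12,939, capped at $11,559. Book value $40,200.
Year 8 (final): $40,200 − $40,200 = $0. Book value $40,200.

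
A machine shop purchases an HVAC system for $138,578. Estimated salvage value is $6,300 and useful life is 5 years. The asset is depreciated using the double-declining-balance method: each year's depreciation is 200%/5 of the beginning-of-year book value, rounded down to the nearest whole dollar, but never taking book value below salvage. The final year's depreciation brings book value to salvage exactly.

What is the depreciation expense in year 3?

Depreciable base = $138,578 − $6,300 = $132,278.
Year 1: ⌊$138,578 × 200%/5⌋ = $55,431. Book value $83,147.
Year 2: ⌊$83,147 × 200%/5⌋ = $33,258. Book value $49,889.
Year 3: ⌊$49,889 × 200%/5⌋ = $19,955. Book value $29,934.

$19,955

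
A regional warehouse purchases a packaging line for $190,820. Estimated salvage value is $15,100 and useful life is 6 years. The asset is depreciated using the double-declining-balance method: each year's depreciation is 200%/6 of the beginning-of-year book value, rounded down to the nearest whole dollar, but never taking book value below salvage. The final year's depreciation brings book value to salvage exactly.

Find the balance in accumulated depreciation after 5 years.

$165,690

Depreciable base = $190,820 − $15,100 = $175,720.
Year 1: ⌊$190,820 × 200%/6⌋ = $63,606. Book value $127,214.
Year 2: ⌊$127,214 × 200%/6⌋ = $42,404. Book value $84,810.
Year 3: ⌊$84,810 × 200%/6⌋ = $28,270. Book value $56,540.
Year 4: ⌊$56,540 × 200%/6⌋ = $18,846. Book value $37,694.
Year 5: ⌊$37,694 × 200%/6⌋ = $12,564. Book value $25,130.
Accumulated through year 5 = $190,820 − $25,130 = $165,690.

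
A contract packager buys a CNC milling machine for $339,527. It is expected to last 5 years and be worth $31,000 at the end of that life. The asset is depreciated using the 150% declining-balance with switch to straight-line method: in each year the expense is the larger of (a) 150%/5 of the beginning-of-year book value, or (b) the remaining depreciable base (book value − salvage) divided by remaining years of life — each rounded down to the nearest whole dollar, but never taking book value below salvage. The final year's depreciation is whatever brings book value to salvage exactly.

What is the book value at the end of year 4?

$73,730

Depreciable base = $339,527 − $31,000 = $308,527.
Year 1: DB = ⌊$339,527 × 150%/5⌋ = $101,858; SL = ⌊$308,527/5⌋ = $61,705 → take DB $101,858. Book value $237,669.
Year 2: DB = ⌊$237,669 × 150%/5⌋ = $71,300; SL = ⌊$206,669/4⌋ = $51,667 → take DB $71,300. Book value $166,369.
Year 3: DB = ⌊$166,369 × 150%/5⌋ = $49,910; SL = ⌊$135,369/3⌋ = $45,123 → take DB $49,910. Book value $116,459.
Year 4: DB = ⌊$116,459 × 150%/5⌋ = $34,937; SL = ⌊$85,459/2⌋ = $42,729 → take SL $42,729. Book value $73,730.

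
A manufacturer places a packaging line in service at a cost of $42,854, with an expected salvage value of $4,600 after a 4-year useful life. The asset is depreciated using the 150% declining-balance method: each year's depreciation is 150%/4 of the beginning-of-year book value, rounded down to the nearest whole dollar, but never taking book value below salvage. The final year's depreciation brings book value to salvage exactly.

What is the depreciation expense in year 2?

$10,044

Depreciable base = $42,854 − $4,600 = $38,254.
Year 1: ⌊$42,854 × 150%/4⌋ = $16,070. Book value $26,784.
Year 2: ⌊$26,784 × 150%/4⌋ = $10,044. Book value $16,740.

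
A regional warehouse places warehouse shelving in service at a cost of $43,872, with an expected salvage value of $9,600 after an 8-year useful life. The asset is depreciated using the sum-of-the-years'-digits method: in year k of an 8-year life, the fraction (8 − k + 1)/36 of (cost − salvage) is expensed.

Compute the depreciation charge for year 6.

Depreciable base = $43,872 − $9,600 = $34,272.
Sum of the years' digits = 8+7+6+5+4+3+2+1 = 36.
Year 1: $34,272 × 8/36 = $7,616. Book value $36,256.
Year 2: $34,272 × 7/36 = $6,664. Book value $29,592.
Year 3: $34,272 × 6/36 = $5,712. Book value $23,880.
Year 4: $34,272 × 5/36 = $4,760. Book value $19,120.
Year 5: $34,272 × 4/36 = $3,808. Book value $15,312.
Year 6: $34,272 × 3/36 = $2,856. Book value $12,456.

$2,856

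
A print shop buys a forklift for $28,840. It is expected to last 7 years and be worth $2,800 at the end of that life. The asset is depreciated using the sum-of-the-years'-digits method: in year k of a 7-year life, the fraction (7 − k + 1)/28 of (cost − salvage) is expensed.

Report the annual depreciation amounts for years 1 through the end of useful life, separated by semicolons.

$6,510; $5,580; $4,650; $3,720; $2,790; $1,860; $930

Depreciable base = $28,840 − $2,800 = $26,040.
Sum of the years' digits = 7+6+5+4+3+2+1 = 28.
Year 1: $26,040 × 7/28 = $6,510. Book value $22,330.
Year 2: $26,040 × 6/28 = $5,580. Book value $16,750.
Year 3: $26,040 × 5/28 = $4,650. Book value $12,100.
Year 4: $26,040 × 4/28 = $3,720. Book value $8,380.
Year 5: $26,040 × 3/28 = $2,790. Book value $5,590.
Year 6: $26,040 × 2/28 = $1,860. Book value $3,730.
Year 7: $26,040 × 1/28 = $930. Book value $2,800.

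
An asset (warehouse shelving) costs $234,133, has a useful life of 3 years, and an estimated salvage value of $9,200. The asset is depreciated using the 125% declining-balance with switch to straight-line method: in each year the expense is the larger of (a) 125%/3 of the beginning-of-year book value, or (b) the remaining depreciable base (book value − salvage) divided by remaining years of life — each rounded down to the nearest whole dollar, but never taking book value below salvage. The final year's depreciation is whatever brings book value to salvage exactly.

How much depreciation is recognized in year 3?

$63,689

Depreciable base = $234,133 − $9,200 = $224,933.
Year 1: DB = ⌊$234,133 × 125%/3⌋ = $97,555; SL = ⌊$224,933/3⌋ = $74,977 → take DB $97,555. Book value $136,578.
Year 2: DB = ⌊$136,578 × 125%/3⌋ = $56,907; SL = ⌊$127,378/2⌋ = $63,689 → take SL $63,689. Book value $72,889.
Year 3 (final): $72,889 − $9,200 = $63,689. Book value $9,200.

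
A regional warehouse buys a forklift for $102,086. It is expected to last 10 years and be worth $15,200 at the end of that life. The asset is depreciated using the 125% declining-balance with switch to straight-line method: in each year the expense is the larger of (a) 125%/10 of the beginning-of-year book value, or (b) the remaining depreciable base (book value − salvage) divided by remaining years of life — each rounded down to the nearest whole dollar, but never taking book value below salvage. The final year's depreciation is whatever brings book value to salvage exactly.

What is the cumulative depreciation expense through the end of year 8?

$72,020

Depreciable base = $102,086 − $15,200 = $86,886.
Year 1: DB = ⌊$102,086 × 125%/10⌋ = $12,760; SL = ⌊$86,886/10⌋ = $8,688 → take DB $12,760. Book value $89,326.
Year 2: DB = ⌊$89,326 × 125%/10⌋ = $11,165; SL = ⌊$74,126/9⌋ = $8,236 → take DB $11,165. Book value $78,161.
Year 3: DB = ⌊$78,161 × 125%/10⌋ = $9,770; SL = ⌊$62,961/8⌋ = $7,870 → take DB $9,770. Book value $68,391.
Year 4: DB = ⌊$68,391 × 125%/10⌋ = $8,548; SL = ⌊$53,191/7⌋ = $7,598 → take DB $8,548. Book value $59,843.
Year 5: DB = ⌊$59,843 × 125%/10⌋ = $7,480; SL = ⌊$44,643/6⌋ = $7,440 → take DB $7,480. Book value $52,363.
Year 6: DB = ⌊$52,363 × 125%/10⌋ = $6,545; SL = ⌊$37,163/5⌋ = $7,432 → take SL $7,432. Book value $44,931.
Year 7: DB = ⌊$44,931 × 125%/10⌋ = $5,616; SL = ⌊$29,731/4⌋ = $7,432 → take SL $7,432. Book value $37,499.
Year 8: DB = ⌊$37,499 × 125%/10⌋ = $4,687; SL = ⌊$22,299/3⌋ = $7,433 → take SL $7,433. Book value $30,066.
Accumulated through year 8 = $102,086 − $30,066 = $72,020.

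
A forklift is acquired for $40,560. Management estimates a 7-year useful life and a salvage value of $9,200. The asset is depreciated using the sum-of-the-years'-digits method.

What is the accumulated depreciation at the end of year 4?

Depreciable base = $40,560 − $9,200 = $31,360.
Sum of the years' digits = 7+6+5+4+3+2+1 = 28.
Year 1: $31,360 × 7/28 = $7,840. Book value $32,720.
Year 2: $31,360 × 6/28 = $6,720. Book value $26,000.
Year 3: $31,360 × 5/28 = $5,600. Book value $20,400.
Year 4: $31,360 × 4/28 = $4,480. Book value $15,920.
Accumulated through year 4 = $40,560 − $15,920 = $24,640.

$24,640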